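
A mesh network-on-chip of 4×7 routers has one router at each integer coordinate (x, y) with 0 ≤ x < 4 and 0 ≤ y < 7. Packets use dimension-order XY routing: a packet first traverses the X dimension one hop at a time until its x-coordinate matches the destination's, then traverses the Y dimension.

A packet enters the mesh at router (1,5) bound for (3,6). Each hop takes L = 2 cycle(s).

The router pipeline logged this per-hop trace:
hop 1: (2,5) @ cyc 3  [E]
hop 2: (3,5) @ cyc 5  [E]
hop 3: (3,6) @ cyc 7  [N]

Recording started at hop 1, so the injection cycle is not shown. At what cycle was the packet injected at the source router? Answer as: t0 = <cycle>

t0 = 1

At hop 1 the cycle is 3; in general cyc_k = t0 + kL.
Therefore t0 = 3 − L = 1.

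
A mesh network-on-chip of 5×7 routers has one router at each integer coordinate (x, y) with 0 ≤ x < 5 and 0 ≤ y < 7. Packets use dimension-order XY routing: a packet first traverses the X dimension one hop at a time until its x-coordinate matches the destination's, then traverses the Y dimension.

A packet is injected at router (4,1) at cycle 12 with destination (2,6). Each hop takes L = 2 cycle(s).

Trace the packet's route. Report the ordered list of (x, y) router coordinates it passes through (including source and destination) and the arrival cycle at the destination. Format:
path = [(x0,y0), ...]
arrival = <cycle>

path = [(4,1), (3,1), (2,1), (2,2), (2,3), (2,4), (2,5), (2,6)]
arrival = 26

src (4,1)  cyc=12
W→(3,1)  cyc=14
W→(2,1)  cyc=16
N→(2,2)  cyc=18
N→(2,3)  cyc=20
N→(2,4)  cyc=22
N→(2,5)  cyc=24
N→(2,6)  cyc=26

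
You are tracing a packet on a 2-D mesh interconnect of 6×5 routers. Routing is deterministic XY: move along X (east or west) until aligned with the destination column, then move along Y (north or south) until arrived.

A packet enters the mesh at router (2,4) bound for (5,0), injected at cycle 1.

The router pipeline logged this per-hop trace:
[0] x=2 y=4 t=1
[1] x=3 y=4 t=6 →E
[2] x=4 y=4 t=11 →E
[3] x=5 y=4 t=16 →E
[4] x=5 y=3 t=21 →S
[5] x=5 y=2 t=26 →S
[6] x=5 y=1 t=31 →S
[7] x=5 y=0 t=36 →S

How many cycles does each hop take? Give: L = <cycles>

L = 5

Between hops 0 and 1 the cycle counter advances 6 − 1 = 5.
Each hop adds L, hence L = 5.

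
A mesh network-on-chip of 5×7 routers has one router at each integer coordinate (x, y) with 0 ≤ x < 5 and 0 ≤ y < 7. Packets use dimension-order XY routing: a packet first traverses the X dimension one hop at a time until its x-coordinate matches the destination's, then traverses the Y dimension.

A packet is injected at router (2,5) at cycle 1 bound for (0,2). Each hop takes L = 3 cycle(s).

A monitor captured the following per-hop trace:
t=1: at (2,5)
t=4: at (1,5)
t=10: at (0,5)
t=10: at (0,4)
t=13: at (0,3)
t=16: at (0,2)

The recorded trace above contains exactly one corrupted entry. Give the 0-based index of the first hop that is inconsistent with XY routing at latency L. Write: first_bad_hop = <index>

first_bad_hop = 2

  1: Δx=-1 Δy=+0 Δt=3 [ok]
  2: Δx=-1 Δy=+0 Δt=6 [BAD: Δcyc=6≠L]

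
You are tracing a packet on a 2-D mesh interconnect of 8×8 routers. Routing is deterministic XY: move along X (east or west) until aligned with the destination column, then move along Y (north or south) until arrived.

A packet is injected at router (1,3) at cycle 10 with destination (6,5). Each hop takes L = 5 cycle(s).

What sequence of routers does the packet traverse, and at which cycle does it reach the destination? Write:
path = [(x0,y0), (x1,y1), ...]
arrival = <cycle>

path = [(1,3), (2,3), (3,3), (4,3), (5,3), (6,3), (6,4), (6,5)]
arrival = 45

hop 0: (1,3) @ cyc 10
hop 1: (2,3) @ cyc 15  [E]
hop 2: (3,3) @ cyc 20  [E]
hop 3: (4,3) @ cyc 25  [E]
hop 4: (5,3) @ cyc 30  [E]
hop 5: (6,3) @ cyc 35  [E]
hop 6: (6,4) @ cyc 40  [N]
hop 7: (6,5) @ cyc 45  [N]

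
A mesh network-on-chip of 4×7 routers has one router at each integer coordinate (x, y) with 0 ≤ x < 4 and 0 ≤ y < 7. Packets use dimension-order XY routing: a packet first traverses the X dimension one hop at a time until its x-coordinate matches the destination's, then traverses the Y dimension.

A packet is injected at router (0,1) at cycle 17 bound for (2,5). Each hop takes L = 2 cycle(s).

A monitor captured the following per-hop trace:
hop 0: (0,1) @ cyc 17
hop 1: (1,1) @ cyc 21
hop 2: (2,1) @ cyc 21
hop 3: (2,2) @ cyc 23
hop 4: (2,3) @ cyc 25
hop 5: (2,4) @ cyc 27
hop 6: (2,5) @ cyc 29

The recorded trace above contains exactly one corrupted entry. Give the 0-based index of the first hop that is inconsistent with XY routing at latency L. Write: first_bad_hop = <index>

check 1→ d=(1,0) cyc+4: BAD: Δcyc=4≠L

first_bad_hop = 1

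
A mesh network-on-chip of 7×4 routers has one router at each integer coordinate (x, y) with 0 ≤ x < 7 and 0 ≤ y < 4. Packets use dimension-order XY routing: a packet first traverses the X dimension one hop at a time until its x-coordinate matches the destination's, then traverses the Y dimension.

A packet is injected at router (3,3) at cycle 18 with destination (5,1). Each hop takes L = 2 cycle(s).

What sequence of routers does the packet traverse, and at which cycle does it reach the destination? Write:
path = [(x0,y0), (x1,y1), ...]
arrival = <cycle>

path = [(3,3), (4,3), (5,3), (5,2), (5,1)]
arrival = 26

hop 0: (3,3) @ cyc 18
hop 1: (4,3) @ cyc 20  [E]
hop 2: (5,3) @ cyc 22  [E]
hop 3: (5,2) @ cyc 24  [S]
hop 4: (5,1) @ cyc 26  [S]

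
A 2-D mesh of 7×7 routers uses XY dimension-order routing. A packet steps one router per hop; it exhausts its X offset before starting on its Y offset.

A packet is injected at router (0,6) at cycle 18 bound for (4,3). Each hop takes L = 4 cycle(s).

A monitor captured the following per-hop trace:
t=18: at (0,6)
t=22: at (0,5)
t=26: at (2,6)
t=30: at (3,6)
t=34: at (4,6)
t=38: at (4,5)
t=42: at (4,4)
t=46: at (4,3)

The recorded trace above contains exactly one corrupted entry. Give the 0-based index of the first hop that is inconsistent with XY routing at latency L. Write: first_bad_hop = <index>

hop 1: step (+0,-1), +4 cyc — BAD: Y-move but x=0≠4

first_bad_hop = 1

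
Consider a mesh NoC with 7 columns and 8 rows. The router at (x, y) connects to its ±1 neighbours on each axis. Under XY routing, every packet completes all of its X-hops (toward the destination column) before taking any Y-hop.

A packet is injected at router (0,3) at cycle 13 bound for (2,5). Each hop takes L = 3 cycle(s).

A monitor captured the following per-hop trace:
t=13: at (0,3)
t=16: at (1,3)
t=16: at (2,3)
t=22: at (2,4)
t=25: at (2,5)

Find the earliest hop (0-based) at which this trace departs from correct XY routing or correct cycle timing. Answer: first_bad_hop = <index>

check 1→ d=(1,0) cyc+3: ok
check 2→ d=(1,0) cyc+0: BAD: Δcyc=0≠L

first_bad_hop = 2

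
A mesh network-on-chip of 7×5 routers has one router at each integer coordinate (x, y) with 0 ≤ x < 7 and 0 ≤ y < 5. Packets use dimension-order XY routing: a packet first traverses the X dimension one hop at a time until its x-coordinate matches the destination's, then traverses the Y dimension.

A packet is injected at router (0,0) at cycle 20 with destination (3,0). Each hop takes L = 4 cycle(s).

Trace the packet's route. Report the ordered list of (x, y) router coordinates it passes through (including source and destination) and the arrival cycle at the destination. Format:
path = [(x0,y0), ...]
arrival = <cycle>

path = [(0,0), (1,0), (2,0), (3,0)]
arrival = 32

t=20: at (0,0)
t=24: at (1,0) after E
t=28: at (2,0) after E
t=32: at (3,0) after E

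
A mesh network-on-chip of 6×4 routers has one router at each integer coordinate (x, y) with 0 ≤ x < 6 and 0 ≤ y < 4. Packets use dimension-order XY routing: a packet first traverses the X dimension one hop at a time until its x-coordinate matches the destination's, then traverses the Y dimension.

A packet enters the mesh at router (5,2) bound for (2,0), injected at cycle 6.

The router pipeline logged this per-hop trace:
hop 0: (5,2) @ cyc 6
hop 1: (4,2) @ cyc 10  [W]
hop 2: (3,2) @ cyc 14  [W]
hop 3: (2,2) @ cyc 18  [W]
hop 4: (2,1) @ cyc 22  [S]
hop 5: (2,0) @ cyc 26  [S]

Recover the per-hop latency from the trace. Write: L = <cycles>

L = 4

Between hops 0 and 1 the cycle counter advances 10 − 6 = 4.
Each hop adds L, hence L = 4.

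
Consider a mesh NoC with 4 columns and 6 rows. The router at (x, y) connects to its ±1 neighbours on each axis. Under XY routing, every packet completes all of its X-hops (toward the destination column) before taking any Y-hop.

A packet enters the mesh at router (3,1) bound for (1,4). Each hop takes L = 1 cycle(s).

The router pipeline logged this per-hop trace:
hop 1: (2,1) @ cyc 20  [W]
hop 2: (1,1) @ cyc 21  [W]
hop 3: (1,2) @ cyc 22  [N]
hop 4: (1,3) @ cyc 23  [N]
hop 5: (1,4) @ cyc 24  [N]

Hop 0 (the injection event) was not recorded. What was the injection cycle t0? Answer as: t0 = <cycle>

Hop 1 reached at cycle 20; hop k is at t0 + k·L.
Therefore t0 = 20 − L = 19.

t0 = 19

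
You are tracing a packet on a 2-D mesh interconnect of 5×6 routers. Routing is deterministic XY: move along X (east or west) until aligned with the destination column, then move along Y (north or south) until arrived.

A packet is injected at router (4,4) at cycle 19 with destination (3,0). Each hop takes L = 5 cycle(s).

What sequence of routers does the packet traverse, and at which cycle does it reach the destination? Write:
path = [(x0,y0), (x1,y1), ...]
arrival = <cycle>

[0] x=4 y=4 t=19
[1] x=3 y=4 t=24 →W
[2] x=3 y=3 t=29 →S
[3] x=3 y=2 t=34 →S
[4] x=3 y=1 t=39 →S
[5] x=3 y=0 t=44 →S

path = [(4,4), (3,4), (3,3), (3,2), (3,1), (3,0)]
arrival = 44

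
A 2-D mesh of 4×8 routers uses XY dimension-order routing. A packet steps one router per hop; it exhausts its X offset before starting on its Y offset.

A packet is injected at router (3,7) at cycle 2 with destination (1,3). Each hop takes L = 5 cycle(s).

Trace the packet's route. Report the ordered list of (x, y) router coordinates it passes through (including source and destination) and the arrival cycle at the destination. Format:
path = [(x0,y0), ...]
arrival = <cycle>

[0] x=3 y=7 t=2
[1] x=2 y=7 t=7 →W
[2] x=1 y=7 t=12 →W
[3] x=1 y=6 t=17 →S
[4] x=1 y=5 t=22 →S
[5] x=1 y=4 t=27 →S
[6] x=1 y=3 t=32 →S

path = [(3,7), (2,7), (1,7), (1,6), (1,5), (1,4), (1,3)]
arrival = 32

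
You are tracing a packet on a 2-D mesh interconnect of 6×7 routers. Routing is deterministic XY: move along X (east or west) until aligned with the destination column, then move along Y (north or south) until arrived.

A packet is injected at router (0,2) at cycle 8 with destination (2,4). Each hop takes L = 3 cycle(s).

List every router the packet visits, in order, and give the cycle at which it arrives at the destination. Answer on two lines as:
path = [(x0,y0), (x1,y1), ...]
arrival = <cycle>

path = [(0,2), (1,2), (2,2), (2,3), (2,4)]
arrival = 20

t=8: at (0,2)
t=11: at (1,2) after E
t=14: at (2,2) after E
t=17: at (2,3) after N
t=20: at (2,4) after N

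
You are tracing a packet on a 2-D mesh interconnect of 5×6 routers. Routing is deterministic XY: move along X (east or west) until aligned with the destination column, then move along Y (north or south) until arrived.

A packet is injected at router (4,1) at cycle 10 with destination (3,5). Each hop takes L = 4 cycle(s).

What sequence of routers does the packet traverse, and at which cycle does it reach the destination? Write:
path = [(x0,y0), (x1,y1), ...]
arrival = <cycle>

path = [(4,1), (3,1), (3,2), (3,3), (3,4), (3,5)]
arrival = 30

  0. router=(4,1) cycle=10 (inject)
  1. router=(3,1) cycle=14 dir=W
  2. router=(3,2) cycle=18 dir=N
  3. router=(3,3) cycle=22 dir=N
  4. router=(3,4) cycle=26 dir=N
  5. router=(3,5) cycle=30 dir=N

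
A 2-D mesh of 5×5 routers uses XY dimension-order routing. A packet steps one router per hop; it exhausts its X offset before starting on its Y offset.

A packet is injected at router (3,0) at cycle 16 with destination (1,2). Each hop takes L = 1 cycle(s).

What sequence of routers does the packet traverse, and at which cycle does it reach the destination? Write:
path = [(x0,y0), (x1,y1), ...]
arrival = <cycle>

path = [(3,0), (2,0), (1,0), (1,1), (1,2)]
arrival = 20

#0 — 3,0 | c16
#1 — 2,0 | c17 | W
#2 — 1,0 | c18 | W
#3 — 1,1 | c19 | N
#4 — 1,2 | c20 | N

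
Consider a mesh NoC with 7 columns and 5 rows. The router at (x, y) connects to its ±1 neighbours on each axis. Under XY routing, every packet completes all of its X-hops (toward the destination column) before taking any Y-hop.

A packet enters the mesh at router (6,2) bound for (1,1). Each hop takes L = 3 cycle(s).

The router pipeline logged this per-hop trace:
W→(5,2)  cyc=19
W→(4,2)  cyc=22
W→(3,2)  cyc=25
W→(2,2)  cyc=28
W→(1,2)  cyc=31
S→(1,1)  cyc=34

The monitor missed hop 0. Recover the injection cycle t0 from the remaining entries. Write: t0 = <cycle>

At hop 1 the cycle is 19; in general cyc_k = t0 + kL.
Therefore t0 = 19 − L = 16.

t0 = 16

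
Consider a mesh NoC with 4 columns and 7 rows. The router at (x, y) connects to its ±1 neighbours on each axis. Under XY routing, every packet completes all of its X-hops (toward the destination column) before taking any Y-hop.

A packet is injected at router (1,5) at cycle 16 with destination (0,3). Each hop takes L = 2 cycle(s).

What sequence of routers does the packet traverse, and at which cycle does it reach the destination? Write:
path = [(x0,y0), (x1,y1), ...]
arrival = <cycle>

path = [(1,5), (0,5), (0,4), (0,3)]
arrival = 22

src (1,5)  cyc=16
W→(0,5)  cyc=18
S→(0,4)  cyc=20
S→(0,3)  cyc=22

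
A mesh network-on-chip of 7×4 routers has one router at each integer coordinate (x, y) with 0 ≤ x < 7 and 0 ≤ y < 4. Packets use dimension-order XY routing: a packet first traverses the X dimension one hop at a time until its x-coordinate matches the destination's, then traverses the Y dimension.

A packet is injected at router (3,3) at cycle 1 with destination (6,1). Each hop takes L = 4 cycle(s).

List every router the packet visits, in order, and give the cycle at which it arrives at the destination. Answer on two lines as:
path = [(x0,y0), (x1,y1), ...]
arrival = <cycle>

hop 0: (3,3) @ cyc 1
hop 1: (4,3) @ cyc 5  [E]
hop 2: (5,3) @ cyc 9  [E]
hop 3: (6,3) @ cyc 13  [E]
hop 4: (6,2) @ cyc 17  [S]
hop 5: (6,1) @ cyc 21  [S]

path = [(3,3), (4,3), (5,3), (6,3), (6,2), (6,1)]
arrival = 21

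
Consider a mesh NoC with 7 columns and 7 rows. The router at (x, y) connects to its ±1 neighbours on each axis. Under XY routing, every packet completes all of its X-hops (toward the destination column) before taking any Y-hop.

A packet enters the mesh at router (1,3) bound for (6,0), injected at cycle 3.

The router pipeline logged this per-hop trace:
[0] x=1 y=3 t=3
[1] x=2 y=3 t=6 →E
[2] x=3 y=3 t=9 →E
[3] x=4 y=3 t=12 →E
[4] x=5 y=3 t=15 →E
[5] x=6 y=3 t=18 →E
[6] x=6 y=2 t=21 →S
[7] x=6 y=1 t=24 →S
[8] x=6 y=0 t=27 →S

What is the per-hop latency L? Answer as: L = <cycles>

From hop 0 (3) to hop 1 (6): +3 cycles.
That increment is L by definition: L = 3.

L = 3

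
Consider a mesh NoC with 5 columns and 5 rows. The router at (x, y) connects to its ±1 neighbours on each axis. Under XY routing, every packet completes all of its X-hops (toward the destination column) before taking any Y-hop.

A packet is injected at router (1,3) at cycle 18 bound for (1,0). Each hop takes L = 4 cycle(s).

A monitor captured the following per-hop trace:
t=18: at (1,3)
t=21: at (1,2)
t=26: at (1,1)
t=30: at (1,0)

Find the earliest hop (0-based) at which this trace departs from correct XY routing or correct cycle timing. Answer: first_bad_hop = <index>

first_bad_hop = 1

check 1→ d=(0,-1) cyc+3: BAD: Δcyc=3≠L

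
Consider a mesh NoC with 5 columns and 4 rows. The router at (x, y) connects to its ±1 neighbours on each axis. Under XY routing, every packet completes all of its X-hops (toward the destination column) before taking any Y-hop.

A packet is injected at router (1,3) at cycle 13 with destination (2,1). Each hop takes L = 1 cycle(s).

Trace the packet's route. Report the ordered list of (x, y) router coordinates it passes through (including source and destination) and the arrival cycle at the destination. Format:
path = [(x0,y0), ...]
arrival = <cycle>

t=13: at (1,3)
t=14: at (2,3) after E
t=15: at (2,2) after S
t=16: at (2,1) after S

path = [(1,3), (2,3), (2,2), (2,1)]
arrival = 16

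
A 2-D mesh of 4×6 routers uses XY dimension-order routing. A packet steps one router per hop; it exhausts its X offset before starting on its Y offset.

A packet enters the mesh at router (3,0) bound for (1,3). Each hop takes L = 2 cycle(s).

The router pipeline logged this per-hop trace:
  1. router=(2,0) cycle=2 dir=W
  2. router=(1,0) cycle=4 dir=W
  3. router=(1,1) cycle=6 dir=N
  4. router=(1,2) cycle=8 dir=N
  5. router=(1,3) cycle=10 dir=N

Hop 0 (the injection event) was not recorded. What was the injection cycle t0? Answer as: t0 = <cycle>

At hop 1 the cycle is 2; in general cyc_k = t0 + kL.
So t0 = 2 − 1·2 = 0.

t0 = 0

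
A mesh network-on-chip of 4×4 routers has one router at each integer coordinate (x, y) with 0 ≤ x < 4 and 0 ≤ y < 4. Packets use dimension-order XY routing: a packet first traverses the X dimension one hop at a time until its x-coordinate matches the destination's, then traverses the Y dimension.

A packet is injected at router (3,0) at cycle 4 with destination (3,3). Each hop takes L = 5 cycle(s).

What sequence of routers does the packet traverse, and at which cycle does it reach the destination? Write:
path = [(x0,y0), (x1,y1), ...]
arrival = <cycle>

hop 0: (3,0) @ cyc 4
hop 1: (3,1) @ cyc 9  [N]
hop 2: (3,2) @ cyc 14  [N]
hop 3: (3,3) @ cyc 19  [N]

path = [(3,0), (3,1), (3,2), (3,3)]
arrival = 19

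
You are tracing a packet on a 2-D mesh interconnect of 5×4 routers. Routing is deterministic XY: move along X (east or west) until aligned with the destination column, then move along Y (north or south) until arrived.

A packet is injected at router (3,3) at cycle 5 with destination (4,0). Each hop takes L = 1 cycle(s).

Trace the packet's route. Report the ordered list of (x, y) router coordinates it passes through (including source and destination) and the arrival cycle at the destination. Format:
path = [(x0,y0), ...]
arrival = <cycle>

  0. router=(3,3) cycle=5 (inject)
  1. router=(4,3) cycle=6 dir=E
  2. router=(4,2) cycle=7 dir=S
  3. router=(4,1) cycle=8 dir=S
  4. router=(4,0) cycle=9 dir=S

path = [(3,3), (4,3), (4,2), (4,1), (4,0)]
arrival = 9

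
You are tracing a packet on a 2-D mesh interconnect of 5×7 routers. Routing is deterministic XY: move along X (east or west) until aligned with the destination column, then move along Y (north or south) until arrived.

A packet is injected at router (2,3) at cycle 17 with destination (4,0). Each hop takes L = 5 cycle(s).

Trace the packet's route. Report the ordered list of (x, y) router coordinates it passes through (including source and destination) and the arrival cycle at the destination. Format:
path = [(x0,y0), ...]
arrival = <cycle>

path = [(2,3), (3,3), (4,3), (4,2), (4,1), (4,0)]
arrival = 42

[0] x=2 y=3 t=17
[1] x=3 y=3 t=22 →E
[2] x=4 y=3 t=27 →E
[3] x=4 y=2 t=32 →S
[4] x=4 y=1 t=37 →S
[5] x=4 y=0 t=42 →S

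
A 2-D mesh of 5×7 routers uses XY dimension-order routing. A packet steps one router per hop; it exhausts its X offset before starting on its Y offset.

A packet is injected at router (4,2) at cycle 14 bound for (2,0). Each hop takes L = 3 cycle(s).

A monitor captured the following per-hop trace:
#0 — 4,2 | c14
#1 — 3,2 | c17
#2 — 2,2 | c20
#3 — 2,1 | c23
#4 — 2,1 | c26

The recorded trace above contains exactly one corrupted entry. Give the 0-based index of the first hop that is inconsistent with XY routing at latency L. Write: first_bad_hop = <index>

first_bad_hop = 4

check 1→ d=(-1,0) cyc+3: ok
check 2→ d=(-1,0) cyc+3: ok
check 3→ d=(0,-1) cyc+3: ok
check 4→ d=(0,0) cyc+3: BAD: non-unit step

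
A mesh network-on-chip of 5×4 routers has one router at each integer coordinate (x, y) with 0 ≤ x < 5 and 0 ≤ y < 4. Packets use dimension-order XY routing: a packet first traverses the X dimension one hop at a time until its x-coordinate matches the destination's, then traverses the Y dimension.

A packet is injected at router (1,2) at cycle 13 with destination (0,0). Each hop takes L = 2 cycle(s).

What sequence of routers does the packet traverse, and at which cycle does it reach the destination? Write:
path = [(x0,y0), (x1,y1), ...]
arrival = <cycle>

t=13: at (1,2)
t=15: at (0,2) after W
t=17: at (0,1) after S
t=19: at (0,0) after S

path = [(1,2), (0,2), (0,1), (0,0)]
arrival = 19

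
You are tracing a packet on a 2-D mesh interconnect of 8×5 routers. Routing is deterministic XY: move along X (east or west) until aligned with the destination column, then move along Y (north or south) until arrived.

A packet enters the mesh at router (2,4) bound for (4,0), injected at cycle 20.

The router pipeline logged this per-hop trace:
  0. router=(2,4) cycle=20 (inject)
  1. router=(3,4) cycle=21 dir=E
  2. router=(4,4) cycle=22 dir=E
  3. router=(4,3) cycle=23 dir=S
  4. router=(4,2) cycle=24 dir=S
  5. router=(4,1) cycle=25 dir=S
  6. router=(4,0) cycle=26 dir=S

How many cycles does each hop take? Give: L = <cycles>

From hop 0 (20) to hop 1 (21): +1 cycles.
That increment is L by definition: L = 1.

L = 1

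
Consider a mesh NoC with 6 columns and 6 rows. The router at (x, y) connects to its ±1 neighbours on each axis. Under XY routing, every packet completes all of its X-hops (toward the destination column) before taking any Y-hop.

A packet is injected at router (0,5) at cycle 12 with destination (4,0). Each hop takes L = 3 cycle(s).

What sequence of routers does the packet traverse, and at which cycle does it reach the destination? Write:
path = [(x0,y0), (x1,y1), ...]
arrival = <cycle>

path = [(0,5), (1,5), (2,5), (3,5), (4,5), (4,4), (4,3), (4,2), (4,1), (4,0)]
arrival = 39

hop 0: (0,5) @ cyc 12
hop 1: (1,5) @ cyc 15  [E]
hop 2: (2,5) @ cyc 18  [E]
hop 3: (3,5) @ cyc 21  [E]
hop 4: (4,5) @ cyc 24  [E]
hop 5: (4,4) @ cyc 27  [S]
hop 6: (4,3) @ cyc 30  [S]
hop 7: (4,2) @ cyc 33  [S]
hop 8: (4,1) @ cyc 36  [S]
hop 9: (4,0) @ cyc 39  [S]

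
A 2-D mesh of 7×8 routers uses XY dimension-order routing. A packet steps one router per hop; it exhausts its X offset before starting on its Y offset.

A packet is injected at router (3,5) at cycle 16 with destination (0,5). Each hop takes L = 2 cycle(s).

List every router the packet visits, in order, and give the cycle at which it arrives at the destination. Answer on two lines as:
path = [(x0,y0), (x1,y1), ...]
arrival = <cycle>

path = [(3,5), (2,5), (1,5), (0,5)]
arrival = 22

hop 0: (3,5) @ cyc 16
hop 1: (2,5) @ cyc 18  [W]
hop 2: (1,5) @ cyc 20  [W]
hop 3: (0,5) @ cyc 22  [W]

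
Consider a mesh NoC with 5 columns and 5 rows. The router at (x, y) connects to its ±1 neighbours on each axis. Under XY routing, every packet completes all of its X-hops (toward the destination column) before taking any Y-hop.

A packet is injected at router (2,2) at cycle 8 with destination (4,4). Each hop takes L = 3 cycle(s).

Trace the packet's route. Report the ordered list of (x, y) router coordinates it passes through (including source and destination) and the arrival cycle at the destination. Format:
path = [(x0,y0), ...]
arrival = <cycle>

path = [(2,2), (3,2), (4,2), (4,3), (4,4)]
arrival = 20

#0 — 2,2 | c8
#1 — 3,2 | c11 | E
#2 — 4,2 | c14 | E
#3 — 4,3 | c17 | N
#4 — 4,4 | c20 | N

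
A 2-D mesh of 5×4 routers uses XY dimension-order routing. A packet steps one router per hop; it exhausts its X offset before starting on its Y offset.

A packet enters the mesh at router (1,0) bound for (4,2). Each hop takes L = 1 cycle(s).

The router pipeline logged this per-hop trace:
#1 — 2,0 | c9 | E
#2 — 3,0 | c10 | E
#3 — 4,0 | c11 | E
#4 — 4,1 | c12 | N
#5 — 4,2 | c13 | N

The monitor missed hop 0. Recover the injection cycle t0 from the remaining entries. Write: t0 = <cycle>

Hop 1 reached at cycle 9; hop k is at t0 + k·L.
Subtract one hop: t0 = 9 − 1 = 8.

t0 = 8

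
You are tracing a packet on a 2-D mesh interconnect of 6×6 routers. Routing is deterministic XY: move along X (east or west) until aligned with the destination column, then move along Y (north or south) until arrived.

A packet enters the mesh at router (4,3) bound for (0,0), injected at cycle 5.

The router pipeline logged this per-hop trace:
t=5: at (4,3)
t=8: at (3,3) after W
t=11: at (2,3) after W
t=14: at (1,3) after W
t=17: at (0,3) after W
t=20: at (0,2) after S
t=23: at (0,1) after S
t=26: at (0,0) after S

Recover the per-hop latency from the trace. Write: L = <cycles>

From hop 0 (5) to hop 1 (8): +3 cycles.
Per-hop latency L = Δcyc = 3.

L = 3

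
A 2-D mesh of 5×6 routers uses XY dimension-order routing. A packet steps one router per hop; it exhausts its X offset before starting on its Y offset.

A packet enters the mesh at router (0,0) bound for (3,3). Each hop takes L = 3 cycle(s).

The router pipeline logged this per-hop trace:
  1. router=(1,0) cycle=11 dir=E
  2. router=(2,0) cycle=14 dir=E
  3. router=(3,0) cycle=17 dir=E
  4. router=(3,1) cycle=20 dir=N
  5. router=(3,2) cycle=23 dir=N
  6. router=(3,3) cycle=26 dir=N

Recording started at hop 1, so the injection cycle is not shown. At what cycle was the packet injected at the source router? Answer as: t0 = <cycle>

Hop 1 reached at cycle 11; hop k is at t0 + k·L.
Therefore t0 = 11 − L = 8.

t0 = 8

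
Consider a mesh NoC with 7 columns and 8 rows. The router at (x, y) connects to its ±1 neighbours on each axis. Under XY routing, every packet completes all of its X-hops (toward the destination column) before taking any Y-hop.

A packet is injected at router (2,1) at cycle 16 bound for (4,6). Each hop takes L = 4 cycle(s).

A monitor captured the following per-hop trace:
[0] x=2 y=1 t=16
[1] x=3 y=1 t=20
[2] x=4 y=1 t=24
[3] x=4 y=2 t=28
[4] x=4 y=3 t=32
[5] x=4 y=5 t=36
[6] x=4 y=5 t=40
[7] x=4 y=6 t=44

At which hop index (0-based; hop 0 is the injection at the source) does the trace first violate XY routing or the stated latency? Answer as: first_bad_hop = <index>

hop 1: step (+1,+0), +4 cyc — ok
hop 2: step (+1,+0), +4 cyc — ok
hop 3: step (+0,+1), +4 cyc — ok
hop 4: step (+0,+1), +4 cyc — ok
hop 5: step (+0,+2), +4 cyc — BAD: non-unit step

first_bad_hop = 5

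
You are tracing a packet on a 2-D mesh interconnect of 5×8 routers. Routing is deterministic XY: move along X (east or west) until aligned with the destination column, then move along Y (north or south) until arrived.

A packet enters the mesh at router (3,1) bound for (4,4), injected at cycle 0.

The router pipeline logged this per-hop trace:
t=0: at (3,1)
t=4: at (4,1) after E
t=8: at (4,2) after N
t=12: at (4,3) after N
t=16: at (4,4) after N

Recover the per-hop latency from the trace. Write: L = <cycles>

Between hops 0 and 1 the cycle counter advances 4 − 0 = 4.
One hop costs L cycles, so L = 4.

L = 4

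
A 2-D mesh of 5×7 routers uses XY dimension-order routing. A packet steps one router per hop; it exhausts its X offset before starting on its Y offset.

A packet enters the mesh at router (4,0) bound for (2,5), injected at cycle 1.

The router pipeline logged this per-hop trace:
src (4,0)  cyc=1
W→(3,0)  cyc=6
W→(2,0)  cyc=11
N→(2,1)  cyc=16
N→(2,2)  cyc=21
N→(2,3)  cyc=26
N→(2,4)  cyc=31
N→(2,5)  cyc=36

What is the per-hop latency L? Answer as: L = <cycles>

Between hops 0 and 1 the cycle counter advances 6 − 1 = 5.
One hop costs L cycles, so L = 5.

L = 5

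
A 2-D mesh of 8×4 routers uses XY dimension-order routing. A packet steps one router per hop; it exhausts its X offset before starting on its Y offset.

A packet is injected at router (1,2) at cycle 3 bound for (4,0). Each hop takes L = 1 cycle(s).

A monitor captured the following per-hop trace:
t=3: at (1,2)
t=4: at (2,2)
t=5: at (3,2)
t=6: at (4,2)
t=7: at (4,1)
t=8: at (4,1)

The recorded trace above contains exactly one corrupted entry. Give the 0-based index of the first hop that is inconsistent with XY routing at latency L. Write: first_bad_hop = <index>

hop 1: step (+1,+0), +1 cyc — ok
hop 2: step (+1,+0), +1 cyc — ok
hop 3: step (+1,+0), +1 cyc — ok
hop 4: step (+0,-1), +1 cyc — ok
hop 5: step (+0,+0), +1 cyc — BAD: non-unit step

first_bad_hop = 5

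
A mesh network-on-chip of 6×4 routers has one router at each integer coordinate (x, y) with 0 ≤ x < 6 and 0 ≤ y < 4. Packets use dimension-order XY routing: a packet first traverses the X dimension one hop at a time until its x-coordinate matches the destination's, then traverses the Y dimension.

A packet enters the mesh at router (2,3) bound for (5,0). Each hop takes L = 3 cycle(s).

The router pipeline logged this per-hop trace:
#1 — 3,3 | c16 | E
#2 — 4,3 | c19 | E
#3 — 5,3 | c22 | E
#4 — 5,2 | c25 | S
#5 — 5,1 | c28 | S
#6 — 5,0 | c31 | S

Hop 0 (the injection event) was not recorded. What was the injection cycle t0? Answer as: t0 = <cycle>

t0 = 13

The first recorded entry is hop 1 at cycle 16.
t0 = cyc[1] − L = 16 − 3 = 13.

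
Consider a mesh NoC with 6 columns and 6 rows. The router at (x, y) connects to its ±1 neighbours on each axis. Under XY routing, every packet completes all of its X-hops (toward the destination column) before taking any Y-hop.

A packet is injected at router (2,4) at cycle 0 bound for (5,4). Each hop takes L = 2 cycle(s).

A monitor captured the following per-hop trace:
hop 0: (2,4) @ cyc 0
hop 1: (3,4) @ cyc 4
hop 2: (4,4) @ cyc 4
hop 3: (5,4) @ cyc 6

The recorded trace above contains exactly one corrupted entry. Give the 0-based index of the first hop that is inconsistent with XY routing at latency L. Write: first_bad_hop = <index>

first_bad_hop = 1

check 1→ d=(1,0) cyc+4: BAD: Δcyc=4≠L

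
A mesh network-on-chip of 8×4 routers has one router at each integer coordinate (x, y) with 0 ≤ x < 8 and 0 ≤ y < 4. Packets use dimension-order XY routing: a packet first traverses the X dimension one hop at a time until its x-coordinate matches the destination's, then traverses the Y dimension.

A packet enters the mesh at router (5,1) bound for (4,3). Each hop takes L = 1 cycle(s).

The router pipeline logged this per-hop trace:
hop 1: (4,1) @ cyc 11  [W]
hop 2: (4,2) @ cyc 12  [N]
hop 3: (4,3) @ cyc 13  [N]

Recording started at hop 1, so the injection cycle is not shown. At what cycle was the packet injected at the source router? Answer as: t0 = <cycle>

cyc[1] = 11 and cyc[k] = t0 + k·L for every k.
So t0 = 11 − 1·1 = 10.

t0 = 10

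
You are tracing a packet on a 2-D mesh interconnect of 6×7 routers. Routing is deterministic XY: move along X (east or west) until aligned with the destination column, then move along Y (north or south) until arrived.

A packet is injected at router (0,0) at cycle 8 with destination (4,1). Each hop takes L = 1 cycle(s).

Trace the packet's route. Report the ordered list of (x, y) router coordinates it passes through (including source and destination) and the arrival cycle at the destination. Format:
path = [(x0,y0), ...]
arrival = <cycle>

hop 0: (0,0) @ cyc 8
hop 1: (1,0) @ cyc 9  [E]
hop 2: (2,0) @ cyc 10  [E]
hop 3: (3,0) @ cyc 11  [E]
hop 4: (4,0) @ cyc 12  [E]
hop 5: (4,1) @ cyc 13  [N]

path = [(0,0), (1,0), (2,0), (3,0), (4,0), (4,1)]
arrival = 13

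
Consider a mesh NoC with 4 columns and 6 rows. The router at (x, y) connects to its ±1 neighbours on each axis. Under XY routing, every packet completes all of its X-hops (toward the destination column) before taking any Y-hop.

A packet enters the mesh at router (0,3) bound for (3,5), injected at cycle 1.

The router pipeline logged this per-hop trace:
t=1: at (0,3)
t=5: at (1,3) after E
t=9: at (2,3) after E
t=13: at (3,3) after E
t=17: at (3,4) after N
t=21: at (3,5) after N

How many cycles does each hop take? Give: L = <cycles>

cyc[1] − cyc[0] = 5 − 1 = 4.
Each hop adds L, hence L = 4.

L = 4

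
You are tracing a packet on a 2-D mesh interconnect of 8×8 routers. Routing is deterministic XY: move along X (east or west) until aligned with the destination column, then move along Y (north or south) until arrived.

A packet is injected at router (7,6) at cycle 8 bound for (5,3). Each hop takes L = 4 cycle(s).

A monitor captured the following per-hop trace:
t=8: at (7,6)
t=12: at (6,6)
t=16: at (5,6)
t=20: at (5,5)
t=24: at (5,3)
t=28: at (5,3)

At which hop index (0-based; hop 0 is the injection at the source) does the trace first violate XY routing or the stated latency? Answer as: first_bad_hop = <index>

check 1→ d=(-1,0) cyc+4: ok
check 2→ d=(-1,0) cyc+4: ok
check 3→ d=(0,-1) cyc+4: ok
check 4→ d=(0,-2) cyc+4: BAD: non-unit step

first_bad_hop = 4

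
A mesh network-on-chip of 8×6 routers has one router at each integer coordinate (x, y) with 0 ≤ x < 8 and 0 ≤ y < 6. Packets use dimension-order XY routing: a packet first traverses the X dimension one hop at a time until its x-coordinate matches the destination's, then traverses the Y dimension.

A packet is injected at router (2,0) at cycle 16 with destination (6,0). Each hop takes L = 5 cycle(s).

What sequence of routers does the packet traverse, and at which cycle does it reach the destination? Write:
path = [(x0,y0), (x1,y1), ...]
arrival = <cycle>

path = [(2,0), (3,0), (4,0), (5,0), (6,0)]
arrival = 36

t=16: at (2,0)
t=21: at (3,0) after E
t=26: at (4,0) after E
t=31: at (5,0) after E
t=36: at (6,0) after E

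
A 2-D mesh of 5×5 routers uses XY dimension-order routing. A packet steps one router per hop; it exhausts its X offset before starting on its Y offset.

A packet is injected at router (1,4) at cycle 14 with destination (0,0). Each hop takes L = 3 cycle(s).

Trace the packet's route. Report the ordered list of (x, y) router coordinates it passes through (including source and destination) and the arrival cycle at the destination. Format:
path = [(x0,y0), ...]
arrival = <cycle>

path = [(1,4), (0,4), (0,3), (0,2), (0,1), (0,0)]
arrival = 29

hop 0: (1,4) @ cyc 14
hop 1: (0,4) @ cyc 17  [W]
hop 2: (0,3) @ cyc 20  [S]
hop 3: (0,2) @ cyc 23  [S]
hop 4: (0,1) @ cyc 26  [S]
hop 5: (0,0) @ cyc 29  [S]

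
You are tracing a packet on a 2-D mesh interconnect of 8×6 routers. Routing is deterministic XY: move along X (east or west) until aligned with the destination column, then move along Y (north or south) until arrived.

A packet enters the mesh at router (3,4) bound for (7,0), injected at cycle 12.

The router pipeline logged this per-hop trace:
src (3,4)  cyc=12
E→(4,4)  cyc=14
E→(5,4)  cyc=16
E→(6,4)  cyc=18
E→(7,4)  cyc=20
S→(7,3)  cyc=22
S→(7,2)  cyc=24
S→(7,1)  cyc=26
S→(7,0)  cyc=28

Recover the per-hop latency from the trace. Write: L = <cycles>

Δcyc across hop 0→1: 14 − 12 = 2.
Each hop adds L, hence L = 2.

L = 2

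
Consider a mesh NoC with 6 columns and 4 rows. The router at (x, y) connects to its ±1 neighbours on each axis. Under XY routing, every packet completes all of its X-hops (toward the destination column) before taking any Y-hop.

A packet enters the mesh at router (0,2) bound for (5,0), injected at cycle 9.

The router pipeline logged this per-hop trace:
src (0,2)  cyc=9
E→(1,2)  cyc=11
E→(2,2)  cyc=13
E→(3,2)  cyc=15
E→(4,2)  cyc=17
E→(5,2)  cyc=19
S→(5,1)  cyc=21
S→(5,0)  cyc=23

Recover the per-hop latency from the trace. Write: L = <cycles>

L = 2

Δcyc across hop 0→1: 11 − 9 = 2.
Per-hop latency L = Δcyc = 2.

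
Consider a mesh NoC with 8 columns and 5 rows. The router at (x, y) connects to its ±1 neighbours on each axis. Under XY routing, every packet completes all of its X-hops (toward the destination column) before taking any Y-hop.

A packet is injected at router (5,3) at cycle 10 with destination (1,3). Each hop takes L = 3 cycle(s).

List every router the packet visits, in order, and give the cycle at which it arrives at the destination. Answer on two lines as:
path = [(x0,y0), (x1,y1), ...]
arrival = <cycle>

  0. router=(5,3) cycle=10 (inject)
  1. router=(4,3) cycle=13 dir=W
  2. router=(3,3) cycle=16 dir=W
  3. router=(2,3) cycle=19 dir=W
  4. router=(1,3) cycle=22 dir=W

path = [(5,3), (4,3), (3,3), (2,3), (1,3)]
arrival = 22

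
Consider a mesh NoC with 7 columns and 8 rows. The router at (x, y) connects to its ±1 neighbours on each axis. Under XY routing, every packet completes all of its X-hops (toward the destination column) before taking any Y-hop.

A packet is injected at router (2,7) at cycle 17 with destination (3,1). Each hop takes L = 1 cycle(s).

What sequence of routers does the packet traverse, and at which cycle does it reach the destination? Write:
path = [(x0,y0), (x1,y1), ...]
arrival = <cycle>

[0] x=2 y=7 t=17
[1] x=3 y=7 t=18 →E
[2] x=3 y=6 t=19 →S
[3] x=3 y=5 t=20 →S
[4] x=3 y=4 t=21 →S
[5] x=3 y=3 t=22 →S
[6] x=3 y=2 t=23 →S
[7] x=3 y=1 t=24 →S

path = [(2,7), (3,7), (3,6), (3,5), (3,4), (3,3), (3,2), (3,1)]
arrival = 24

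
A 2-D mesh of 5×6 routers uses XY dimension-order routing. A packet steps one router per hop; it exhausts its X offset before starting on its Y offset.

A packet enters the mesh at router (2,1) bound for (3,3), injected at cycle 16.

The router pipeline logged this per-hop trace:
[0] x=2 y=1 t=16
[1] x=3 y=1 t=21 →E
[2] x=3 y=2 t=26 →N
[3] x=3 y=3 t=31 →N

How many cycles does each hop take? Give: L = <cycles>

L = 5

From hop 0 (16) to hop 1 (21): +5 cycles.
That increment is L by definition: L = 5.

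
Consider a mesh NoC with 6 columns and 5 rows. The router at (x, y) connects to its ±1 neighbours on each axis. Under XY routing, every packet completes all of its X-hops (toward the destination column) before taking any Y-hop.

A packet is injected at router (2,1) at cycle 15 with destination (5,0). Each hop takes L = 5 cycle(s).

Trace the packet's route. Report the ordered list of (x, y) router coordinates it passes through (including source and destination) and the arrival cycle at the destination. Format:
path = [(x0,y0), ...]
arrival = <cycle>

t=15: at (2,1)
t=20: at (3,1) after E
t=25: at (4,1) after E
t=30: at (5,1) after E
t=35: at (5,0) after S

path = [(2,1), (3,1), (4,1), (5,1), (5,0)]
arrival = 35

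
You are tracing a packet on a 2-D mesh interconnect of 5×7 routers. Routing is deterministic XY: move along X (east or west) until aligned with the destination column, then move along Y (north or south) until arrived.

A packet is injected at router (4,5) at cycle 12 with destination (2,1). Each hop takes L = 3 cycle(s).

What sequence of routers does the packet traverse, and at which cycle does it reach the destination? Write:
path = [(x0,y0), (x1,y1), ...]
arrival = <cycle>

path = [(4,5), (3,5), (2,5), (2,4), (2,3), (2,2), (2,1)]
arrival = 30

src (4,5)  cyc=12
W→(3,5)  cyc=15
W→(2,5)  cyc=18
S→(2,4)  cyc=21
S→(2,3)  cyc=24
S→(2,2)  cyc=27
S→(2,1)  cyc=30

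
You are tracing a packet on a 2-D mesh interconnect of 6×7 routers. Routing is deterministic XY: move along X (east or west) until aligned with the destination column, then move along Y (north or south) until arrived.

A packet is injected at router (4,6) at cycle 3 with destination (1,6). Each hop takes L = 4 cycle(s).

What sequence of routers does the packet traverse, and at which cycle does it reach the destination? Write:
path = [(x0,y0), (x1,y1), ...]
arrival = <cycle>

#0 — 4,6 | c3
#1 — 3,6 | c7 | W
#2 — 2,6 | c11 | W
#3 — 1,6 | c15 | W

path = [(4,6), (3,6), (2,6), (1,6)]
arrival = 15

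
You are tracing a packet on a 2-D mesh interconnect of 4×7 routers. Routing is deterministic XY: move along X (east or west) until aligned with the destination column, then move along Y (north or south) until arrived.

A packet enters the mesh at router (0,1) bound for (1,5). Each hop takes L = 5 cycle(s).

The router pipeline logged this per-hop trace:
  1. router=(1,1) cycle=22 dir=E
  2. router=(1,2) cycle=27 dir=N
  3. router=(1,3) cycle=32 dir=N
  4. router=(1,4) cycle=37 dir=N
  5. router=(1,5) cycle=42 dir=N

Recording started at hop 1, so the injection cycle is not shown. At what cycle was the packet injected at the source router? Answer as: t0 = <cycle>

t0 = 17

Hop 1 reached at cycle 22; hop k is at t0 + k·L.
t0 = cyc[1] − L = 22 − 5 = 17.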